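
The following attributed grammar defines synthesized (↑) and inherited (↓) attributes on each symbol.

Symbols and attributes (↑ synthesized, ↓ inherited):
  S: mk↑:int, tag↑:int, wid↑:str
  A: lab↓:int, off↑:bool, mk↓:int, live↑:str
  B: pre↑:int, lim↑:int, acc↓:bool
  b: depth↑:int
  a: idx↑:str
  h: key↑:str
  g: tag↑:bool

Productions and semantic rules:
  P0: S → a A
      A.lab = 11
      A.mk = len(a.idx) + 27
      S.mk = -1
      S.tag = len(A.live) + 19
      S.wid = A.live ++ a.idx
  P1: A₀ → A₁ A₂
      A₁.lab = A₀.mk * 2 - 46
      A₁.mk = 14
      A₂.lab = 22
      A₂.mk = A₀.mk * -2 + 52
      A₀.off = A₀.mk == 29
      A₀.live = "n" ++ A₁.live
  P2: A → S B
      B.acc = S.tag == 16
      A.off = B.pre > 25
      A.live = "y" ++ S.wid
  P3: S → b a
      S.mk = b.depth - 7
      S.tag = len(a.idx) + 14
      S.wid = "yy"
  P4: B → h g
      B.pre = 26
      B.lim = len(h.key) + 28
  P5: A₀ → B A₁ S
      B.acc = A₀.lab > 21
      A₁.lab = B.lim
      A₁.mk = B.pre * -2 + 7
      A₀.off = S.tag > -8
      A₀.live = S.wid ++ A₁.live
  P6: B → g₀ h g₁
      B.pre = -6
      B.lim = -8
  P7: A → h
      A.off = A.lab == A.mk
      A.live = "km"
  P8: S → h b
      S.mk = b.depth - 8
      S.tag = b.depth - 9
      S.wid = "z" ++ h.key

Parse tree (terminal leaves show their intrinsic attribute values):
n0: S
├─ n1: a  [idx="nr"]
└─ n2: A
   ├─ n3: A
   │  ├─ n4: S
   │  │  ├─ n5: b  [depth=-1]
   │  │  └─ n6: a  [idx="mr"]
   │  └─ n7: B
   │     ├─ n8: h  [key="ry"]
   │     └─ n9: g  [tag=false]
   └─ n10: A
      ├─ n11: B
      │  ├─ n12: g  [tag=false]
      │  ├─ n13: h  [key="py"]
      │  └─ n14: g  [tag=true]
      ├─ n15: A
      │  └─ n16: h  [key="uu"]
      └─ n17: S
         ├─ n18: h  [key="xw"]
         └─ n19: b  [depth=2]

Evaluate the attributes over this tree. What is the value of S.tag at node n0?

1. n1.idx = "nr"  [terminal]
2. n2.lab = 11  [11]
3. n2.mk = 29  [len(a.idx) + 27]
4. n3.lab = 12  [A₀.mk * 2 - 46]
5. n3.mk = 14  [14]
6. n5.depth = -1  [terminal]
7. n6.idx = "mr"  [terminal]
8. n4.mk = -8  [b.depth - 7]
9. n4.tag = 16  [len(a.idx) + 14]
10. n4.wid = "yy"  ["yy"]
11. n7.acc = true  [S.tag == 16]
12. n8.key = "ry"  [terminal]
13. n9.tag = false  [terminal]
14. n7.pre = 26  [26]
15. n7.lim = 30  [len(h.key) + 28]
16. n3.off = true  [B.pre > 25]
17. n3.live = "yyy"  ["y" ++ S.wid]
18. n10.lab = 22  [22]
19. n10.mk = -6  [A₀.mk * -2 + 52]
20. n11.acc = true  [A₀.lab > 21]
21. n12.tag = false  [terminal]
22. n13.key = "py"  [terminal]
23. n14.tag = true  [terminal]
24. n11.pre = -6  [-6]
25. n11.lim = -8  [-8]
26. n15.lab = -8  [B.lim]
27. n15.mk = 19  [B.pre * -2 + 7]
28. n16.key = "uu"  [terminal]
29. n15.off = false  [A.lab == A.mk]
30. n15.live = "km"  ["km"]
31. n18.key = "xw"  [terminal]
32. n19.depth = 2  [terminal]
33. n17.mk = -6  [b.depth - 8]
34. n17.tag = -7  [b.depth - 9]
35. n17.wid = "zxw"  ["z" ++ h.key]
36. n10.off = true  [S.tag > -8]
37. n10.live = "zxwkm"  [S.wid ++ A₁.live]
38. n2.off = true  [A₀.mk == 29]
39. n2.live = "nyyy"  ["n" ++ A₁.live]
40. n0.mk = -1  [-1]
41. n0.tag = 23  [len(A.live) + 19]
42. n0.wid = "nyyynr"  [A.live ++ a.idx]

23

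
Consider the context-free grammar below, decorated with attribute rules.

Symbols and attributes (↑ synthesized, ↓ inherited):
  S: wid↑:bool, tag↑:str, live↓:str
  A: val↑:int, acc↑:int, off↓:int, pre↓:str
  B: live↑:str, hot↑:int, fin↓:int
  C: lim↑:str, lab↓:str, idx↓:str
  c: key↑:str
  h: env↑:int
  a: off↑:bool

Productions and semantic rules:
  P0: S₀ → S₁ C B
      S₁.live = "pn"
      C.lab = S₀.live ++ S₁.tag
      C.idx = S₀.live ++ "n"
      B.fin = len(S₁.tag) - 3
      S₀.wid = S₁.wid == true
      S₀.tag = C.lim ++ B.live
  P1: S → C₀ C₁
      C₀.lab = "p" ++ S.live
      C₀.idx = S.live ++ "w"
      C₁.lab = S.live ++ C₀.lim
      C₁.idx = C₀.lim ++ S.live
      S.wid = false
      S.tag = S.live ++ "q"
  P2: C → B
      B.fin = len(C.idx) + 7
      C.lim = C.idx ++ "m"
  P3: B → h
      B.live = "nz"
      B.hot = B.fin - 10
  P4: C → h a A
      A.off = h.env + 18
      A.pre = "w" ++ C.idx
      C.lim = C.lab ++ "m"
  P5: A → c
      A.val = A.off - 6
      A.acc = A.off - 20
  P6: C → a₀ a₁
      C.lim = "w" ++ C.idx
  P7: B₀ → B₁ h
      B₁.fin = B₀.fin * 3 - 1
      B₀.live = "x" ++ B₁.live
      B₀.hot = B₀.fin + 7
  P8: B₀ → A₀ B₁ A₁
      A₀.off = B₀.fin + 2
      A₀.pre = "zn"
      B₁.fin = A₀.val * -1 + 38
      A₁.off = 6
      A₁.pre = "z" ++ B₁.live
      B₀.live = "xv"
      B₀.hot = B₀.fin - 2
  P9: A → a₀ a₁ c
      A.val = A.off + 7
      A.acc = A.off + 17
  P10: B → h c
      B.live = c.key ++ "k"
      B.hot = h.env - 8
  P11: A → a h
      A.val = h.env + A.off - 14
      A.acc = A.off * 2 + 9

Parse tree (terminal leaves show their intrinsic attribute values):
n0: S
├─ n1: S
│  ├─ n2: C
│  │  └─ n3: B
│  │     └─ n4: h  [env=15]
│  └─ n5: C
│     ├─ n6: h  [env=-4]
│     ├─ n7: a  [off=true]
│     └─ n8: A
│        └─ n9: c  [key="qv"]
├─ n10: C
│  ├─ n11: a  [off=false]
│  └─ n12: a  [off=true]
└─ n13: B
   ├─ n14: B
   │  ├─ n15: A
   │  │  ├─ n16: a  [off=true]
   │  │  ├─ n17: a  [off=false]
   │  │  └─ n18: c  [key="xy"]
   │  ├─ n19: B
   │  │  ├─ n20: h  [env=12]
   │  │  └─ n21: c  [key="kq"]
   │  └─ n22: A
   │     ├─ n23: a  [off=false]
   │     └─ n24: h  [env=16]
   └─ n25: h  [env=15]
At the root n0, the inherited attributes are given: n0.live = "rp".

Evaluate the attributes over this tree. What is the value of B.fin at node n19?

30

1. n0.live = "rp"  [given at root]
2. n1.live = "pn"  ["pn"]
3. n2.lab = "ppn"  ["p" ++ S.live]
4. n2.idx = "pnw"  [S.live ++ "w"]
5. n3.fin = 10  [len(C.idx) + 7]
6. n4.env = 15  [terminal]
7. n3.live = "nz"  ["nz"]
8. n3.hot = 0  [B.fin - 10]
9. n2.lim = "pnwm"  [C.idx ++ "m"]
10. n5.lab = "pnpnwm"  [S.live ++ C₀.lim]
11. n5.idx = "pnwmpn"  [C₀.lim ++ S.live]
12. n6.env = -4  [terminal]
13. n7.off = true  [terminal]
14. n8.off = 14  [h.env + 18]
15. n8.pre = "wpnwmpn"  ["w" ++ C.idx]
16. n9.key = "qv"  [terminal]
17. n8.val = 8  [A.off - 6]
18. n8.acc = -6  [A.off - 20]
19. n5.lim = "pnpnwmm"  [C.lab ++ "m"]
20. n1.wid = false  [false]
21. n1.tag = "pnq"  [S.live ++ "q"]
22. n10.lab = "rppnq"  [S₀.live ++ S₁.tag]
23. n10.idx = "rpn"  [S₀.live ++ "n"]
24. n11.off = false  [terminal]
25. n12.off = true  [terminal]
26. n10.lim = "wrpn"  ["w" ++ C.idx]
27. n13.fin = 0  [len(S₁.tag) - 3]
28. n14.fin = -1  [B₀.fin * 3 - 1]
29. n15.off = 1  [B₀.fin + 2]
30. n15.pre = "zn"  ["zn"]
31. n16.off = true  [terminal]
32. n17.off = false  [terminal]
33. n18.key = "xy"  [terminal]
34. n15.val = 8  [A.off + 7]
35. n15.acc = 18  [A.off + 17]
36. n19.fin = 30  [A₀.val * -1 + 38]
37. n20.env = 12  [terminal]
38. n21.key = "kq"  [terminal]
39. n19.live = "kqk"  [c.key ++ "k"]
40. n19.hot = 4  [h.env - 8]
41. n22.off = 6  [6]
42. n22.pre = "zkqk"  ["z" ++ B₁.live]
43. n23.off = false  [terminal]
44. n24.env = 16  [terminal]
45. n22.val = 8  [h.env + A.off - 14]
46. n22.acc = 21  [A.off * 2 + 9]
47. n14.live = "xv"  ["xv"]
48. n14.hot = -3  [B₀.fin - 2]
49. n25.env = 15  [terminal]
50. n13.live = "xxv"  ["x" ++ B₁.live]
51. n13.hot = 7  [B₀.fin + 7]
52. n0.wid = false  [S₁.wid == true]
53. n0.tag = "wrpnxxv"  [C.lim ++ B.live]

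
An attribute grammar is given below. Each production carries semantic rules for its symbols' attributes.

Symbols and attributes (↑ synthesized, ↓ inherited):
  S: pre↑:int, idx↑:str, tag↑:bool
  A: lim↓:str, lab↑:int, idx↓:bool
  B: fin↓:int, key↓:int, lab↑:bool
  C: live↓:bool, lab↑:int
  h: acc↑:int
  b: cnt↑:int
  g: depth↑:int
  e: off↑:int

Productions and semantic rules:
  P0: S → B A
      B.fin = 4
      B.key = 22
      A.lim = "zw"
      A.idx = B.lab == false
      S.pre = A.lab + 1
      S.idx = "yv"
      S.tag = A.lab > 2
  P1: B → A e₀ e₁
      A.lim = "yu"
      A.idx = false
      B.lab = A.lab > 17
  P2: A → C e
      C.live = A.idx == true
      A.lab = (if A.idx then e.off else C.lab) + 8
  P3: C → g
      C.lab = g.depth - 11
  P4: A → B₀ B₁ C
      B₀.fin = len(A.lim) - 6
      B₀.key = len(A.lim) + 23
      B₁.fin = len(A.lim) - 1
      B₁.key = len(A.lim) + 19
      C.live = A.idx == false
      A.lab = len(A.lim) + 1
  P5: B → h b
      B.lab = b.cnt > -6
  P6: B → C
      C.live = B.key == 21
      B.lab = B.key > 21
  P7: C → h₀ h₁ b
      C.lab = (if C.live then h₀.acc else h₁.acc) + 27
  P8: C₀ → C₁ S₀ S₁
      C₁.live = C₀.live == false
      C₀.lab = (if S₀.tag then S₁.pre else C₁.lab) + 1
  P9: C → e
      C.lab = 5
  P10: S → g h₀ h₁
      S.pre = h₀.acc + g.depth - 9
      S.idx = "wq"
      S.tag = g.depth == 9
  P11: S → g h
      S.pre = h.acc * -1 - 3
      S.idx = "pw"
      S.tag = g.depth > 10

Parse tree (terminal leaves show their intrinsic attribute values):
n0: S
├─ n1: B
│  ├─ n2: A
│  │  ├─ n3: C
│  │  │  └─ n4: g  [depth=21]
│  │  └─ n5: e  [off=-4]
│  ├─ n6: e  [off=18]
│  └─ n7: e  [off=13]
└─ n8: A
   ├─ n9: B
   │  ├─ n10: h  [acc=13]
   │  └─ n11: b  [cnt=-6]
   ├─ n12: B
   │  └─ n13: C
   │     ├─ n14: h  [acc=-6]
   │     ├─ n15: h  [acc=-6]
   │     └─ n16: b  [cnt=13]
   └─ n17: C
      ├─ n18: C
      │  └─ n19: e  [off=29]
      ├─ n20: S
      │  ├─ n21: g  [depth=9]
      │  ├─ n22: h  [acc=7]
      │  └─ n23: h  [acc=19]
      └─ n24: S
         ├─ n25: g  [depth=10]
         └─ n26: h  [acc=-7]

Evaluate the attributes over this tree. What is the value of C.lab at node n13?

1. n1.fin = 4  [4]
2. n1.key = 22  [22]
3. n2.lim = "yu"  ["yu"]
4. n2.idx = false  [false]
5. n3.live = false  [A.idx == true]
6. n4.depth = 21  [terminal]
7. n3.lab = 10  [g.depth - 11]
8. n5.off = -4  [terminal]
9. n2.lab = 18  [(if A.idx then e.off else C.lab) + 8]
10. n6.off = 18  [terminal]
11. n7.off = 13  [terminal]
12. n1.lab = true  [A.lab > 17]
13. n8.lim = "zw"  ["zw"]
14. n8.idx = false  [B.lab == false]
15. n9.fin = -4  [len(A.lim) - 6]
16. n9.key = 25  [len(A.lim) + 23]
17. n10.acc = 13  [terminal]
18. n11.cnt = -6  [terminal]
19. n9.lab = false  [b.cnt > -6]
20. n12.fin = 1  [len(A.lim) - 1]
21. n12.key = 21  [len(A.lim) + 19]
22. n13.live = true  [B.key == 21]
23. n14.acc = -6  [terminal]
24. n15.acc = -6  [terminal]
25. n16.cnt = 13  [terminal]
26. n13.lab = 21  [(if C.live then h₀.acc else h₁.acc) + 27]
27. n12.lab = false  [B.key > 21]
28. n17.live = true  [A.idx == false]
29. n18.live = false  [C₀.live == false]
30. n19.off = 29  [terminal]
31. n18.lab = 5  [5]
32. n21.depth = 9  [terminal]
33. n22.acc = 7  [terminal]
34. n23.acc = 19  [terminal]
35. n20.pre = 7  [h₀.acc + g.depth - 9]
36. n20.idx = "wq"  ["wq"]
37. n20.tag = true  [g.depth == 9]
38. n25.depth = 10  [terminal]
39. n26.acc = -7  [terminal]
40. n24.pre = 4  [h.acc * -1 - 3]
41. n24.idx = "pw"  ["pw"]
42. n24.tag = false  [g.depth > 10]
43. n17.lab = 5  [(if S₀.tag then S₁.pre else C₁.lab) + 1]
44. n8.lab = 3  [len(A.lim) + 1]
45. n0.pre = 4  [A.lab + 1]
46. n0.idx = "yv"  ["yv"]
47. n0.tag = true  [A.lab > 2]

21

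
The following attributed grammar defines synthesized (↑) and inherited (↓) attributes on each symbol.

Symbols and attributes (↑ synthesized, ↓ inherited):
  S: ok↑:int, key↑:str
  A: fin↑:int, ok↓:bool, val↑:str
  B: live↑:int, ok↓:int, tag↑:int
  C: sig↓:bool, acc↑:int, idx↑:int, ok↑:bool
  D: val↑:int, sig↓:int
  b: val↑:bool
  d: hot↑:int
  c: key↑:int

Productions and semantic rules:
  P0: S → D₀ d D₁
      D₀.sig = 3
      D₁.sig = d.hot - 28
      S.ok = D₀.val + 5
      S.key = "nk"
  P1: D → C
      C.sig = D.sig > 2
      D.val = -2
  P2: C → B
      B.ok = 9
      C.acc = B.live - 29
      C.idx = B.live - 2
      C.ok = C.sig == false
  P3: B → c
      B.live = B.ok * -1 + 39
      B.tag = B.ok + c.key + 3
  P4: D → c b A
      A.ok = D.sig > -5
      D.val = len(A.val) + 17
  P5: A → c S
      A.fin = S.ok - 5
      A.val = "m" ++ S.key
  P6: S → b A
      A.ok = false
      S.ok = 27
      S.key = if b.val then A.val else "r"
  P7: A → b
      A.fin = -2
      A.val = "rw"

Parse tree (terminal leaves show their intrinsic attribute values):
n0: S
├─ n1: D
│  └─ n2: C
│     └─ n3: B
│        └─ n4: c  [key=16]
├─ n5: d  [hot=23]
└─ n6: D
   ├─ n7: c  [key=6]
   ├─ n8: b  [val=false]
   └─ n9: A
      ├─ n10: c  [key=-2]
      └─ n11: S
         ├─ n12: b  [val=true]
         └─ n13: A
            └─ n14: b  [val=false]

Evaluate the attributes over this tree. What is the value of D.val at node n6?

20

1. n1.sig = 3  [3]
2. n2.sig = true  [D.sig > 2]
3. n3.ok = 9  [9]
4. n4.key = 16  [terminal]
5. n3.live = 30  [B.ok * -1 + 39]
6. n3.tag = 28  [B.ok + c.key + 3]
7. n2.acc = 1  [B.live - 29]
8. n2.idx = 28  [B.live - 2]
9. n2.ok = false  [C.sig == false]
10. n1.val = -2  [-2]
11. n5.hot = 23  [terminal]
12. n6.sig = -5  [d.hot - 28]
13. n7.key = 6  [terminal]
14. n8.val = false  [terminal]
15. n9.ok = false  [D.sig > -5]
16. n10.key = -2  [terminal]
17. n12.val = true  [terminal]
18. n13.ok = false  [false]
19. n14.val = false  [terminal]
20. n13.fin = -2  [-2]
21. n13.val = "rw"  ["rw"]
22. n11.ok = 27  [27]
23. n11.key = "rw"  [if b.val then A.val else "r"]
24. n9.fin = 22  [S.ok - 5]
25. n9.val = "mrw"  ["m" ++ S.key]
26. n6.val = 20  [len(A.val) + 17]
27. n0.ok = 3  [D₀.val + 5]
28. n0.key = "nk"  ["nk"]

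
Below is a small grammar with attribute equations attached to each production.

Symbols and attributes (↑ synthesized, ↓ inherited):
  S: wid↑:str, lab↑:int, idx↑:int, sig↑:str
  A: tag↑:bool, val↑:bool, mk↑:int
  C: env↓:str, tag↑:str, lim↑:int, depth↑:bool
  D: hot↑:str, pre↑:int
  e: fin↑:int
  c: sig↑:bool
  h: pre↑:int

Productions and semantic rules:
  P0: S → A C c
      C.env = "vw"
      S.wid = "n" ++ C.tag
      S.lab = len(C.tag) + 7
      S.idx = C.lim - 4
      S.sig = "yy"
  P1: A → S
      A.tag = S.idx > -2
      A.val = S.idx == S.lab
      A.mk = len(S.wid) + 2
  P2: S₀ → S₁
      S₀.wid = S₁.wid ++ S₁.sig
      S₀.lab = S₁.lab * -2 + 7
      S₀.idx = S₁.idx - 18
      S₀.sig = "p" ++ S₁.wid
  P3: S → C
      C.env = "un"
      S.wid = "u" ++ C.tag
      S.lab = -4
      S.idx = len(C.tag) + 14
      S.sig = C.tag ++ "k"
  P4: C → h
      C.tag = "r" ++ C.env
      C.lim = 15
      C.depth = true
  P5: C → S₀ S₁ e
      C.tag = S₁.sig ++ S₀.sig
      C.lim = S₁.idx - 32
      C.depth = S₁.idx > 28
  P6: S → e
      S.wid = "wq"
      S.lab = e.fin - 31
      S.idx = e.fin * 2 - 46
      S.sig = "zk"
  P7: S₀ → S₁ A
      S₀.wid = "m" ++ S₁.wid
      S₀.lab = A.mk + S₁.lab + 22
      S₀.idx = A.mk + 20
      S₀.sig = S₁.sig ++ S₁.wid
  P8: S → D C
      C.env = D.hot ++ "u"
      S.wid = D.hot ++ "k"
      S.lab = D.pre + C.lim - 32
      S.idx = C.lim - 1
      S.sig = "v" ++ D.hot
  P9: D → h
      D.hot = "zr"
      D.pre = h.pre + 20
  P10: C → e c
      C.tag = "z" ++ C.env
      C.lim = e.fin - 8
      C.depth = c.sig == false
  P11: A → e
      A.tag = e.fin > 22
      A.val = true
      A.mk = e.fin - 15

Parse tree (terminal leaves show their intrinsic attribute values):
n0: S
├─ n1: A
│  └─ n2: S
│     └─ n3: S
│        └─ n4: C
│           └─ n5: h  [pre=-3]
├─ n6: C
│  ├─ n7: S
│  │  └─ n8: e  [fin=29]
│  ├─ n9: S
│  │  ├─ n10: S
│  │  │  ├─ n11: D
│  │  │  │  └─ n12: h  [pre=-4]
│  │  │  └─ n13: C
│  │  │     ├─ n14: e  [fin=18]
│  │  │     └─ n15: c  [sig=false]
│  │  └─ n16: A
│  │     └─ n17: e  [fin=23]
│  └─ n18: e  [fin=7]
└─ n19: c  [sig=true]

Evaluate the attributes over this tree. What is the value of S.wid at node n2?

1. n4.env = "un"  ["un"]
2. n5.pre = -3  [terminal]
3. n4.tag = "run"  ["r" ++ C.env]
4. n4.lim = 15  [15]
5. n4.depth = true  [true]
6. n3.wid = "urun"  ["u" ++ C.tag]
7. n3.lab = -4  [-4]
8. n3.idx = 17  [len(C.tag) + 14]
9. n3.sig = "runk"  [C.tag ++ "k"]
10. n2.wid = "urunrunk"  [S₁.wid ++ S₁.sig]
11. n2.lab = 15  [S₁.lab * -2 + 7]
12. n2.idx = -1  [S₁.idx - 18]
13. n2.sig = "purun"  ["p" ++ S₁.wid]
14. n1.tag = true  [S.idx > -2]
15. n1.val = false  [S.idx == S.lab]
16. n1.mk = 10  [len(S.wid) + 2]
17. n6.env = "vw"  ["vw"]
18. n8.fin = 29  [terminal]
19. n7.wid = "wq"  ["wq"]
20. n7.lab = -2  [e.fin - 31]
21. n7.idx = 12  [e.fin * 2 - 46]
22. n7.sig = "zk"  ["zk"]
23. n12.pre = -4  [terminal]
24. n11.hot = "zr"  ["zr"]
25. n11.pre = 16  [h.pre + 20]
26. n13.env = "zru"  [D.hot ++ "u"]
27. n14.fin = 18  [terminal]
28. n15.sig = false  [terminal]
29. n13.tag = "zzru"  ["z" ++ C.env]
30. n13.lim = 10  [e.fin - 8]
31. n13.depth = true  [c.sig == false]
32. n10.wid = "zrk"  [D.hot ++ "k"]
33. n10.lab = -6  [D.pre + C.lim - 32]
34. n10.idx = 9  [C.lim - 1]
35. n10.sig = "vzr"  ["v" ++ D.hot]
36. n17.fin = 23  [terminal]
37. n16.tag = true  [e.fin > 22]
38. n16.val = true  [true]
39. n16.mk = 8  [e.fin - 15]
40. n9.wid = "mzrk"  ["m" ++ S₁.wid]
41. n9.lab = 24  [A.mk + S₁.lab + 22]
42. n9.idx = 28  [A.mk + 20]
43. n9.sig = "vzrzrk"  [S₁.sig ++ S₁.wid]
44. n18.fin = 7  [terminal]
45. n6.tag = "vzrzrkzk"  [S₁.sig ++ S₀.sig]
46. n6.lim = -4  [S₁.idx - 32]
47. n6.depth = false  [S₁.idx > 28]
48. n19.sig = true  [terminal]
49. n0.wid = "nvzrzrkzk"  ["n" ++ C.tag]
50. n0.lab = 15  [len(C.tag) + 7]
51. n0.idx = -8  [C.lim - 4]
52. n0.sig = "yy"  ["yy"]

"urunrunk"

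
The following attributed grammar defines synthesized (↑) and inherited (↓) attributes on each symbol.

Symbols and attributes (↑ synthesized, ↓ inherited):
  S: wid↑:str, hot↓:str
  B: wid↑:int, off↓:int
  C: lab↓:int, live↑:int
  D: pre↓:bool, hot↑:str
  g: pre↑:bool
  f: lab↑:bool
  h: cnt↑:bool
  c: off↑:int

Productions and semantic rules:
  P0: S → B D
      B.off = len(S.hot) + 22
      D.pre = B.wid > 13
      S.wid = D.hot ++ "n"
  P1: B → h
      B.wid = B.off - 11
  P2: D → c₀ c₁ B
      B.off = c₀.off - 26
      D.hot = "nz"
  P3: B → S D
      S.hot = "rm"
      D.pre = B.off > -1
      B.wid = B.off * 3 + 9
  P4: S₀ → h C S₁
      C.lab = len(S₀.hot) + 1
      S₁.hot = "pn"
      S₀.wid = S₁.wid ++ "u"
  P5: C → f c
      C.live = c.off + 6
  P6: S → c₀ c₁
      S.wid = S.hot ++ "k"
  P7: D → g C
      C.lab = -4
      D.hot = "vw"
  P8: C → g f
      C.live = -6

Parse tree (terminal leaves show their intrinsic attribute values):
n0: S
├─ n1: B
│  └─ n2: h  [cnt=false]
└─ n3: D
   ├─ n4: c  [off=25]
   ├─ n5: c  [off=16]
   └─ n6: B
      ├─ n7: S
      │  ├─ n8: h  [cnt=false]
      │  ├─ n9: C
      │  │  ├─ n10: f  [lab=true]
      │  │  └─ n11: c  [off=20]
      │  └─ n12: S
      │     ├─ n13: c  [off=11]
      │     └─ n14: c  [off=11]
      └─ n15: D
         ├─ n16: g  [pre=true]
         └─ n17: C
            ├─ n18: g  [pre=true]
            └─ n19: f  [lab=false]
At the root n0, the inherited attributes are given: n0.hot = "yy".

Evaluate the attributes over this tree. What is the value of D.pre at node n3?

false

1. n0.hot = "yy"  [given at root]
2. n1.off = 24  [len(S.hot) + 22]
3. n2.cnt = false  [terminal]
4. n1.wid = 13  [B.off - 11]
5. n3.pre = false  [B.wid > 13]
6. n4.off = 25  [terminal]
7. n5.off = 16  [terminal]
8. n6.off = -1  [c₀.off - 26]
9. n7.hot = "rm"  ["rm"]
10. n8.cnt = false  [terminal]
11. n9.lab = 3  [len(S₀.hot) + 1]
12. n10.lab = true  [terminal]
13. n11.off = 20  [terminal]
14. n9.live = 26  [c.off + 6]
15. n12.hot = "pn"  ["pn"]
16. n13.off = 11  [terminal]
17. n14.off = 11  [terminal]
18. n12.wid = "pnk"  [S.hot ++ "k"]
19. n7.wid = "pnku"  [S₁.wid ++ "u"]
20. n15.pre = false  [B.off > -1]
21. n16.pre = true  [terminal]
22. n17.lab = -4  [-4]
23. n18.pre = true  [terminal]
24. n19.lab = false  [terminal]
25. n17.live = -6  [-6]
26. n15.hot = "vw"  ["vw"]
27. n6.wid = 6  [B.off * 3 + 9]
28. n3.hot = "nz"  ["nz"]
29. n0.wid = "nzn"  [D.hot ++ "n"]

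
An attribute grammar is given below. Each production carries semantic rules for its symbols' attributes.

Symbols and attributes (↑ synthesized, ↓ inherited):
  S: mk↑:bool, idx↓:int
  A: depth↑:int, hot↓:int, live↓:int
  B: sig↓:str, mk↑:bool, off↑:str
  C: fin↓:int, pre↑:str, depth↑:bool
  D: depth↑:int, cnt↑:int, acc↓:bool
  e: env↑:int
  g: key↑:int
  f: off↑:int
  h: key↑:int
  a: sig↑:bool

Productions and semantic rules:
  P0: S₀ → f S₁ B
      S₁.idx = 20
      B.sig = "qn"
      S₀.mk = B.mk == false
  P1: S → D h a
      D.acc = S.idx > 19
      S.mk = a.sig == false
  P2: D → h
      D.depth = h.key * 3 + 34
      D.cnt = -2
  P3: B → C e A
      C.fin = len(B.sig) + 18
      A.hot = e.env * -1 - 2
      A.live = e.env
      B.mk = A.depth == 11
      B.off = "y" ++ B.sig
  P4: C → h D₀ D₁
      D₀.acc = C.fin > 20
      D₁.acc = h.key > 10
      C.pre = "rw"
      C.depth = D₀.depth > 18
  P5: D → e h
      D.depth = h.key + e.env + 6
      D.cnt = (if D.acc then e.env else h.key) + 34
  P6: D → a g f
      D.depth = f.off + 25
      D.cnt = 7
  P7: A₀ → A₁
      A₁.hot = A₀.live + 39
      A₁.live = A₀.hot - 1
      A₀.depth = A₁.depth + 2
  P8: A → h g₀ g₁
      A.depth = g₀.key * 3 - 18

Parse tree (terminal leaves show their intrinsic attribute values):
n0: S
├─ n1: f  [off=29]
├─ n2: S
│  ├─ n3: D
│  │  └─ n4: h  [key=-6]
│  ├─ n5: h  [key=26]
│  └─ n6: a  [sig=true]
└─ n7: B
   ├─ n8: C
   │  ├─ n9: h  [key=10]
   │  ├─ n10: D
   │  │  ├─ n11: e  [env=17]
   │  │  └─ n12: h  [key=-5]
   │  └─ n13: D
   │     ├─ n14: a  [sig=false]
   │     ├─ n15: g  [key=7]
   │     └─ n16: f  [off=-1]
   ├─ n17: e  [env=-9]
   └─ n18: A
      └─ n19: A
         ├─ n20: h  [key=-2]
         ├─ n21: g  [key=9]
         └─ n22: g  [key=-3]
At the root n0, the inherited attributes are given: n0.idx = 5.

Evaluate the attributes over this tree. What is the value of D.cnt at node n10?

29

1. n0.idx = 5  [given at root]
2. n1.off = 29  [terminal]
3. n2.idx = 20  [20]
4. n3.acc = true  [S.idx > 19]
5. n4.key = -6  [terminal]
6. n3.depth = 16  [h.key * 3 + 34]
7. n3.cnt = -2  [-2]
8. n5.key = 26  [terminal]
9. n6.sig = true  [terminal]
10. n2.mk = false  [a.sig == false]
11. n7.sig = "qn"  ["qn"]
12. n8.fin = 20  [len(B.sig) + 18]
13. n9.key = 10  [terminal]
14. n10.acc = false  [C.fin > 20]
15. n11.env = 17  [terminal]
16. n12.key = -5  [terminal]
17. n10.depth = 18  [h.key + e.env + 6]
18. n10.cnt = 29  [(if D.acc then e.env else h.key) + 34]
19. n13.acc = false  [h.key > 10]
20. n14.sig = false  [terminal]
21. n15.key = 7  [terminal]
22. n16.off = -1  [terminal]
23. n13.depth = 24  [f.off + 25]
24. n13.cnt = 7  [7]
25. n8.pre = "rw"  ["rw"]
26. n8.depth = false  [D₀.depth > 18]
27. n17.env = -9  [terminal]
28. n18.hot = 7  [e.env * -1 - 2]
29. n18.live = -9  [e.env]
30. n19.hot = 30  [A₀.live + 39]
31. n19.live = 6  [A₀.hot - 1]
32. n20.key = -2  [terminal]
33. n21.key = 9  [terminal]
34. n22.key = -3  [terminal]
35. n19.depth = 9  [g₀.key * 3 - 18]
36. n18.depth = 11  [A₁.depth + 2]
37. n7.mk = true  [A.depth == 11]
38. n7.off = "yqn"  ["y" ++ B.sig]
39. n0.mk = false  [B.mk == false]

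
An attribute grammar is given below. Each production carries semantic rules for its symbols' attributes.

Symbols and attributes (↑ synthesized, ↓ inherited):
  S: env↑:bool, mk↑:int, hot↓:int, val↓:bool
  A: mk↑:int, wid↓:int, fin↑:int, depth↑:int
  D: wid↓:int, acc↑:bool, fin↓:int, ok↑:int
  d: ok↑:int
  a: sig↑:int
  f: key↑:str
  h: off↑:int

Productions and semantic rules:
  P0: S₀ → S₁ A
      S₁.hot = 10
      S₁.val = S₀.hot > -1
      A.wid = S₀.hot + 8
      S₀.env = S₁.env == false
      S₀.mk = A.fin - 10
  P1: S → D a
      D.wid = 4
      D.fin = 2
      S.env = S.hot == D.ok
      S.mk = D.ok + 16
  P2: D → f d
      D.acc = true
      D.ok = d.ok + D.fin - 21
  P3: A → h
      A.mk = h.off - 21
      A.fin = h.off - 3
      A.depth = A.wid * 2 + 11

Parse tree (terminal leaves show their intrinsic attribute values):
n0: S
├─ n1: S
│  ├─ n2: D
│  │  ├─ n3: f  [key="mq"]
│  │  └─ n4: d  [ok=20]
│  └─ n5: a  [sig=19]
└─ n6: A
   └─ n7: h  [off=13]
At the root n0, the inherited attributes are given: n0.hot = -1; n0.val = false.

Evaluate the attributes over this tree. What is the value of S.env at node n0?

true

1. n0.hot = -1  [given at root]
2. n0.val = false  [given at root]
3. n1.hot = 10  [10]
4. n1.val = false  [S₀.hot > -1]
5. n2.wid = 4  [4]
6. n2.fin = 2  [2]
7. n3.key = "mq"  [terminal]
8. n4.ok = 20  [terminal]
9. n2.acc = true  [true]
10. n2.ok = 1  [d.ok + D.fin - 21]
11. n5.sig = 19  [terminal]
12. n1.env = false  [S.hot == D.ok]
13. n1.mk = 17  [D.ok + 16]
14. n6.wid = 7  [S₀.hot + 8]
15. n7.off = 13  [terminal]
16. n6.mk = -8  [h.off - 21]
17. n6.fin = 10  [h.off - 3]
18. n6.depth = 25  [A.wid * 2 + 11]
19. n0.env = true  [S₁.env == false]
20. n0.mk = 0  [A.fin - 10]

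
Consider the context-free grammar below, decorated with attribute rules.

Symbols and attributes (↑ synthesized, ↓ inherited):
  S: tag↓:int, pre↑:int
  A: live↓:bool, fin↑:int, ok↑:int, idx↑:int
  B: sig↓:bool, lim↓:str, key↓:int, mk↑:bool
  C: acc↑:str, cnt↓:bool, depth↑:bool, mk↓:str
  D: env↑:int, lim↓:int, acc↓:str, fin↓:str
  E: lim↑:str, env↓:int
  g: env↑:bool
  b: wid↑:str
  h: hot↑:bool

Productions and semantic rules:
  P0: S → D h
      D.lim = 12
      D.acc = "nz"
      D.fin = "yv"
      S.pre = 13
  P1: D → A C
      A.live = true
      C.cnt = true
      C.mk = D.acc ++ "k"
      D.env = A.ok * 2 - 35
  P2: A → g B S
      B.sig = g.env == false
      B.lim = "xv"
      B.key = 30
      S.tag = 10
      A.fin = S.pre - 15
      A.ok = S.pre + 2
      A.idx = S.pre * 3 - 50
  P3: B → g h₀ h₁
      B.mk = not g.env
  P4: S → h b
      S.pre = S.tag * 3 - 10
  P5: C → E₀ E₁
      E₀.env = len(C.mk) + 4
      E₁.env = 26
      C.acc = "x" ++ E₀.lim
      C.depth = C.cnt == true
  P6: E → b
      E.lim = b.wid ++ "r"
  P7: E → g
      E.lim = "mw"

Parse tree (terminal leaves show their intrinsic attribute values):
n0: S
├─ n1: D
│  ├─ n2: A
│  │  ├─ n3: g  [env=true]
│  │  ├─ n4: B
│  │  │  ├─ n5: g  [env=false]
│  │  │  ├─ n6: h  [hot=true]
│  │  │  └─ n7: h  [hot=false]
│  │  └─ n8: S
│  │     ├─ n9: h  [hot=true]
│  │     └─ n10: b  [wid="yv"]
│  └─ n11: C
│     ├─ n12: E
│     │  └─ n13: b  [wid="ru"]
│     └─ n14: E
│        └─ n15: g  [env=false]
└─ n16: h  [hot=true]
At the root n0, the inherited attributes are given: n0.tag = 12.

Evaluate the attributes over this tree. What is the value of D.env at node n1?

1. n0.tag = 12  [given at root]
2. n1.lim = 12  [12]
3. n1.acc = "nz"  ["nz"]
4. n1.fin = "yv"  ["yv"]
5. n2.live = true  [true]
6. n3.env = true  [terminal]
7. n4.sig = false  [g.env == false]
8. n4.lim = "xv"  ["xv"]
9. n4.key = 30  [30]
10. n5.env = false  [terminal]
11. n6.hot = true  [terminal]
12. n7.hot = false  [terminal]
13. n4.mk = true  [not g.env]
14. n8.tag = 10  [10]
15. n9.hot = true  [terminal]
16. n10.wid = "yv"  [terminal]
17. n8.pre = 20  [S.tag * 3 - 10]
18. n2.fin = 5  [S.pre - 15]
19. n2.ok = 22  [S.pre + 2]
20. n2.idx = 10  [S.pre * 3 - 50]
21. n11.cnt = true  [true]
22. n11.mk = "nzk"  [D.acc ++ "k"]
23. n12.env = 7  [len(C.mk) + 4]
24. n13.wid = "ru"  [terminal]
25. n12.lim = "rur"  [b.wid ++ "r"]
26. n14.env = 26  [26]
27. n15.env = false  [terminal]
28. n14.lim = "mw"  ["mw"]
29. n11.acc = "xrur"  ["x" ++ E₀.lim]
30. n11.depth = true  [C.cnt == true]
31. n1.env = 9  [A.ok * 2 - 35]
32. n16.hot = true  [terminal]
33. n0.pre = 13  [13]

9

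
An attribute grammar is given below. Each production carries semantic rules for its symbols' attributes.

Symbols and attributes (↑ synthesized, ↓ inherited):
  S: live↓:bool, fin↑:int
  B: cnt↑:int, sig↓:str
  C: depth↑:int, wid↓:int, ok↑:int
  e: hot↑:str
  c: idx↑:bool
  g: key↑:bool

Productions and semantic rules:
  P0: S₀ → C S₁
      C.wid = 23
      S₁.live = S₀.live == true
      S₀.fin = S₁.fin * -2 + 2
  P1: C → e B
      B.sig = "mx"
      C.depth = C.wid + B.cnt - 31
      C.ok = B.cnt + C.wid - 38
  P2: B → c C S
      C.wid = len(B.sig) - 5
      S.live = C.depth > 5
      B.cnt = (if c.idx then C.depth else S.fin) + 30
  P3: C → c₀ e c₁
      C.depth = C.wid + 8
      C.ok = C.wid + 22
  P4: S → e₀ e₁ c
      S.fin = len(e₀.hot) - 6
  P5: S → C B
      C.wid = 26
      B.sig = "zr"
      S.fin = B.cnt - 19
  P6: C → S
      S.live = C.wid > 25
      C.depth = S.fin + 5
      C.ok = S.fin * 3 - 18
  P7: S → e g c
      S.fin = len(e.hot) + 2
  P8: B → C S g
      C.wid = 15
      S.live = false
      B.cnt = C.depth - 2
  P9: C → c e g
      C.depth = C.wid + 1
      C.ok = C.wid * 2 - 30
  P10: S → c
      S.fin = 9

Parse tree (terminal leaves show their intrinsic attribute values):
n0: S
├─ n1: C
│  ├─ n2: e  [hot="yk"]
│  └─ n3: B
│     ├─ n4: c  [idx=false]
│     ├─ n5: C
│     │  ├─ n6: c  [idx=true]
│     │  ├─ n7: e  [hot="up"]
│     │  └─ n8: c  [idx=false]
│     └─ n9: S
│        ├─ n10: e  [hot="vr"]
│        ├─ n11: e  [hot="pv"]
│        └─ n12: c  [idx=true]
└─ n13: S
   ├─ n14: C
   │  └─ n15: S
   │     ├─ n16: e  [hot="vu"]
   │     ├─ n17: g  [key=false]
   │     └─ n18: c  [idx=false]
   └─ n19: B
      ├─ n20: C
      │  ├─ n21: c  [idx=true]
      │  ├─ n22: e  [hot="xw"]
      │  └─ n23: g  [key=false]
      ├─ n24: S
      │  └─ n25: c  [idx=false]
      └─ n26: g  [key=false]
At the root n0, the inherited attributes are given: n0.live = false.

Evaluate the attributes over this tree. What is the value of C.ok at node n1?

11

1. n0.live = false  [given at root]
2. n1.wid = 23  [23]
3. n2.hot = "yk"  [terminal]
4. n3.sig = "mx"  ["mx"]
5. n4.idx = false  [terminal]
6. n5.wid = -3  [len(B.sig) - 5]
7. n6.idx = true  [terminal]
8. n7.hot = "up"  [terminal]
9. n8.idx = false  [terminal]
10. n5.depth = 5  [C.wid + 8]
11. n5.ok = 19  [C.wid + 22]
12. n9.live = false  [C.depth > 5]
13. n10.hot = "vr"  [terminal]
14. n11.hot = "pv"  [terminal]
15. n12.idx = true  [terminal]
16. n9.fin = -4  [len(e₀.hot) - 6]
17. n3.cnt = 26  [(if c.idx then C.depth else S.fin) + 30]
18. n1.depth = 18  [C.wid + B.cnt - 31]
19. n1.ok = 11  [B.cnt + C.wid - 38]
20. n13.live = false  [S₀.live == true]
21. n14.wid = 26  [26]
22. n15.live = true  [C.wid > 25]
23. n16.hot = "vu"  [terminal]
24. n17.key = false  [terminal]
25. n18.idx = false  [terminal]
26. n15.fin = 4  [len(e.hot) + 2]
27. n14.depth = 9  [S.fin + 5]
28. n14.ok = -6  [S.fin * 3 - 18]
29. n19.sig = "zr"  ["zr"]
30. n20.wid = 15  [15]
31. n21.idx = true  [terminal]
32. n22.hot = "xw"  [terminal]
33. n23.key = false  [terminal]
34. n20.depth = 16  [C.wid + 1]
35. n20.ok = 0  [C.wid * 2 - 30]
36. n24.live = false  [false]
37. n25.idx = false  [terminal]
38. n24.fin = 9  [9]
39. n26.key = false  [terminal]
40. n19.cnt = 14  [C.depth - 2]
41. n13.fin = -5  [B.cnt - 19]
42. n0.fin = 12  [S₁.fin * -2 + 2]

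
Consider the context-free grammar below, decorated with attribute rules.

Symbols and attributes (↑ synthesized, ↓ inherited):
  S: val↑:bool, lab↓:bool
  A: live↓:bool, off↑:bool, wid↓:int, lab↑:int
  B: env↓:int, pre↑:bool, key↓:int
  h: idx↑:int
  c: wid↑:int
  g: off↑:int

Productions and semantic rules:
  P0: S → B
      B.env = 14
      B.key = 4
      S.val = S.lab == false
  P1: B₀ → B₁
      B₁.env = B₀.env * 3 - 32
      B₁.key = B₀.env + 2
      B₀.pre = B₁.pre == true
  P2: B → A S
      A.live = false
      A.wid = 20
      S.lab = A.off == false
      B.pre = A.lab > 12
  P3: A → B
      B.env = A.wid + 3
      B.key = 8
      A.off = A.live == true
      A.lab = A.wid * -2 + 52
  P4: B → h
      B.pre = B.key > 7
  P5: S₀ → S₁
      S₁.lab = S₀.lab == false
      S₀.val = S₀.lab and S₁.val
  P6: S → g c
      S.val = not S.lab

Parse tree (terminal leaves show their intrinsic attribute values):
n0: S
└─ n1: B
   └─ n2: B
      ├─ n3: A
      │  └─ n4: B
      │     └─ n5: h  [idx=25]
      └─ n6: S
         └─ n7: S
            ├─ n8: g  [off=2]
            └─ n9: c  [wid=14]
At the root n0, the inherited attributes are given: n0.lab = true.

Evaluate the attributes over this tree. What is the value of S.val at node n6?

true

1. n0.lab = true  [given at root]
2. n1.env = 14  [14]
3. n1.key = 4  [4]
4. n2.env = 10  [B₀.env * 3 - 32]
5. n2.key = 16  [B₀.env + 2]
6. n3.live = false  [false]
7. n3.wid = 20  [20]
8. n4.env = 23  [A.wid + 3]
9. n4.key = 8  [8]
10. n5.idx = 25  [terminal]
11. n4.pre = true  [B.key > 7]
12. n3.off = false  [A.live == true]
13. n3.lab = 12  [A.wid * -2 + 52]
14. n6.lab = true  [A.off == false]
15. n7.lab = false  [S₀.lab == false]
16. n8.off = 2  [terminal]
17. n9.wid = 14  [terminal]
18. n7.val = true  [not S.lab]
19. n6.val = true  [S₀.lab and S₁.val]
20. n2.pre = false  [A.lab > 12]
21. n1.pre = false  [B₁.pre == true]
22. n0.val = false  [S.lab == false]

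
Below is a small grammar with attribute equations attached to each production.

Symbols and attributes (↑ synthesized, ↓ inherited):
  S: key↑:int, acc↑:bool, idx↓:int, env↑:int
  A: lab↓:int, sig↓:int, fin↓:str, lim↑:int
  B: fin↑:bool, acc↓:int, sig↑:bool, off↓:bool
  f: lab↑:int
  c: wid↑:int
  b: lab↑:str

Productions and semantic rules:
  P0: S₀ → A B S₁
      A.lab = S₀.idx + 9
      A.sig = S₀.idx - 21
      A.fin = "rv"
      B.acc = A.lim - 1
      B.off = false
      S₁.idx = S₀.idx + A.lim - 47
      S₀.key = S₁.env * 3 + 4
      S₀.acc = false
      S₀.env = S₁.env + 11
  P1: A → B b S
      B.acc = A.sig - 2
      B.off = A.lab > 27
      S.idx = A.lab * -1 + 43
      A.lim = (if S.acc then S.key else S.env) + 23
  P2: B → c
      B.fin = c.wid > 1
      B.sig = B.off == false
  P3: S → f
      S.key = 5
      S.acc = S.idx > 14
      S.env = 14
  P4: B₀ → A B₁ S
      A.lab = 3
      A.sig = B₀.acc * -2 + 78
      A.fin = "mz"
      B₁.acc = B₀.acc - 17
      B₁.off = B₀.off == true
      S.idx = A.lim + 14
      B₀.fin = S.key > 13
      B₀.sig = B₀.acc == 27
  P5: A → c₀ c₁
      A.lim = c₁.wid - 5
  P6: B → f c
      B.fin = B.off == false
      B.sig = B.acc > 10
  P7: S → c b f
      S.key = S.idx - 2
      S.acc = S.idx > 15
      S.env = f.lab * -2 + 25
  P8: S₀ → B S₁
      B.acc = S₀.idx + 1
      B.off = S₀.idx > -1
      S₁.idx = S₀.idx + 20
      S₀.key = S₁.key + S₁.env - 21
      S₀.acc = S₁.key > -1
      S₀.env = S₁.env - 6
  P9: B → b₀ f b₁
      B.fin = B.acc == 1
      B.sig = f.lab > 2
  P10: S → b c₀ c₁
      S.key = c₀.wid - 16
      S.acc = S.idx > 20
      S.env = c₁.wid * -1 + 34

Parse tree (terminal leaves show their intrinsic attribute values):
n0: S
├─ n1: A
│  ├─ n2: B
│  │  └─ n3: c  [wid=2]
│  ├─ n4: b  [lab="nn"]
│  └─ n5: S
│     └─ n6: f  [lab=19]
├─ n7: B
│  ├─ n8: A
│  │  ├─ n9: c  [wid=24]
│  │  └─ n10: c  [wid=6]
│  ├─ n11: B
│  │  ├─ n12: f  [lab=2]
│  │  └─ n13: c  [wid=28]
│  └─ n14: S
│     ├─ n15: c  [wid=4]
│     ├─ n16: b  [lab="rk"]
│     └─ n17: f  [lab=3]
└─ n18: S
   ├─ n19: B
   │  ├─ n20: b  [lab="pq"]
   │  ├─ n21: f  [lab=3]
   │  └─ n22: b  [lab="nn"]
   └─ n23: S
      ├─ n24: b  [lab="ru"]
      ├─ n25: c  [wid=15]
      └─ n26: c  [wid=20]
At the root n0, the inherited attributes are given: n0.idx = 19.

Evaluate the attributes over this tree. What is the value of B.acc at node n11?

10

1. n0.idx = 19  [given at root]
2. n1.lab = 28  [S₀.idx + 9]
3. n1.sig = -2  [S₀.idx - 21]
4. n1.fin = "rv"  ["rv"]
5. n2.acc = -4  [A.sig - 2]
6. n2.off = true  [A.lab > 27]
7. n3.wid = 2  [terminal]
8. n2.fin = true  [c.wid > 1]
9. n2.sig = false  [B.off == false]
10. n4.lab = "nn"  [terminal]
11. n5.idx = 15  [A.lab * -1 + 43]
12. n6.lab = 19  [terminal]
13. n5.key = 5  [5]
14. n5.acc = true  [S.idx > 14]
15. n5.env = 14  [14]
16. n1.lim = 28  [(if S.acc then S.key else S.env) + 23]
17. n7.acc = 27  [A.lim - 1]
18. n7.off = false  [false]
19. n8.lab = 3  [3]
20. n8.sig = 24  [B₀.acc * -2 + 78]
21. n8.fin = "mz"  ["mz"]
22. n9.wid = 24  [terminal]
23. n10.wid = 6  [terminal]
24. n8.lim = 1  [c₁.wid - 5]
25. n11.acc = 10  [B₀.acc - 17]
26. n11.off = false  [B₀.off == true]
27. n12.lab = 2  [terminal]
28. n13.wid = 28  [terminal]
29. n11.fin = true  [B.off == false]
30. n11.sig = false  [B.acc > 10]
31. n14.idx = 15  [A.lim + 14]
32. n15.wid = 4  [terminal]
33. n16.lab = "rk"  [terminal]
34. n17.lab = 3  [terminal]
35. n14.key = 13  [S.idx - 2]
36. n14.acc = false  [S.idx > 15]
37. n14.env = 19  [f.lab * -2 + 25]
38. n7.fin = false  [S.key > 13]
39. n7.sig = true  [B₀.acc == 27]
40. n18.idx = 0  [S₀.idx + A.lim - 47]
41. n19.acc = 1  [S₀.idx + 1]
42. n19.off = true  [S₀.idx > -1]
43. n20.lab = "pq"  [terminal]
44. n21.lab = 3  [terminal]
45. n22.lab = "nn"  [terminal]
46. n19.fin = true  [B.acc == 1]
47. n19.sig = true  [f.lab > 2]
48. n23.idx = 20  [S₀.idx + 20]
49. n24.lab = "ru"  [terminal]
50. n25.wid = 15  [terminal]
51. n26.wid = 20  [terminal]
52. n23.key = -1  [c₀.wid - 16]
53. n23.acc = false  [S.idx > 20]
54. n23.env = 14  [c₁.wid * -1 + 34]
55. n18.key = -8  [S₁.key + S₁.env - 21]
56. n18.acc = false  [S₁.key > -1]
57. n18.env = 8  [S₁.env - 6]
58. n0.key = 28  [S₁.env * 3 + 4]
59. n0.acc = false  [false]
60. n0.env = 19  [S₁.env + 11]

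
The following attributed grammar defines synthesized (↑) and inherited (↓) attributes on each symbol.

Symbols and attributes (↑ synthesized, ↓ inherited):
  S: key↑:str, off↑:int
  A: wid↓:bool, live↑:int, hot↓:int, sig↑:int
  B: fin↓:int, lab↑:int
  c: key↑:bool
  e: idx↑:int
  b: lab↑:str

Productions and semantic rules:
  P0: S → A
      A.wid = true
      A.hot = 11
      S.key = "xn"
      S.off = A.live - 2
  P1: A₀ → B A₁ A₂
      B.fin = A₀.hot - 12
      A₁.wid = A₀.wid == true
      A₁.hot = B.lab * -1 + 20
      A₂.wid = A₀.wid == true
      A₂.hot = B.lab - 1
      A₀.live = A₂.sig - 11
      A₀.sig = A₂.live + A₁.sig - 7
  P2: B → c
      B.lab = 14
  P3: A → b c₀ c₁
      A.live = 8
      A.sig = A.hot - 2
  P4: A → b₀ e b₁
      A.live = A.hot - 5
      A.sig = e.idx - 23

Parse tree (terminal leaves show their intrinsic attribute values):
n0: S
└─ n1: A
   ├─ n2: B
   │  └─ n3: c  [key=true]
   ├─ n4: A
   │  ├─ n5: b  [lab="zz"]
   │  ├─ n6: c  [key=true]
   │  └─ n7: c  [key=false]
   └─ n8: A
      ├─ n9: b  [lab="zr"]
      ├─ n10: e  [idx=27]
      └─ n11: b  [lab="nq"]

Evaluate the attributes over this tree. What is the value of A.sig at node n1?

5

1. n1.wid = true  [true]
2. n1.hot = 11  [11]
3. n2.fin = -1  [A₀.hot - 12]
4. n3.key = true  [terminal]
5. n2.lab = 14  [14]
6. n4.wid = true  [A₀.wid == true]
7. n4.hot = 6  [B.lab * -1 + 20]
8. n5.lab = "zz"  [terminal]
9. n6.key = true  [terminal]
10. n7.key = false  [terminal]
11. n4.live = 8  [8]
12. n4.sig = 4  [A.hot - 2]
13. n8.wid = true  [A₀.wid == true]
14. n8.hot = 13  [B.lab - 1]
15. n9.lab = "zr"  [terminal]
16. n10.idx = 27  [terminal]
17. n11.lab = "nq"  [terminal]
18. n8.live = 8  [A.hot - 5]
19. n8.sig = 4  [e.idx - 23]
20. n1.live = -7  [A₂.sig - 11]
21. n1.sig = 5  [A₂.live + A₁.sig - 7]
22. n0.key = "xn"  ["xn"]
23. n0.off = -9  [A.live - 2]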